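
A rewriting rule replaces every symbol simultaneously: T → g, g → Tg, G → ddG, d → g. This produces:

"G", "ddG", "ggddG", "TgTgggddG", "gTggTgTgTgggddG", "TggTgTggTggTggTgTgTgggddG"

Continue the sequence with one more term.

Replace each of the 25 characters of TggTgTggTggTggTgTgTgggddG in place — g Tg Tg g Tg g Tg Tg g Tg Tg g Tg Tg g Tg g Tg g Tg Tg Tg g g ddG — and concatenate.

gTgTggTggTgTggTgTggTgTggTggTggTgTgTgggddG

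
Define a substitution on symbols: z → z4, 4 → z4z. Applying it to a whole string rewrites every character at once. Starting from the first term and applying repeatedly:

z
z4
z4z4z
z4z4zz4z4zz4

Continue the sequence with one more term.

Expanding z4z4zz4z4zz4: z→z4, 4→z4z, z→z4, 4→z4z, z→z4, z→z4, 4→z4z, z→z4, 4→z4z, z→z4, z→z4, 4→z4z. Concatenated: z4 z4z z4 z4z z4 z4 z4z z4 z4z z4 z4 z4z.

z4z4zz4z4zz4z4z4zz4z4zz4z4z4z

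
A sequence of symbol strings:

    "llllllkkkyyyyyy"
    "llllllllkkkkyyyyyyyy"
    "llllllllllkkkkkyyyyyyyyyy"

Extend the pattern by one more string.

llllllllllllkkkkkkyyyyyyyyyyyy

The n-th term is 2n l's then n k's then 2n y's, where the shown terms are n = 3, 4, 5.
Setting n = 6 gives 12, 6, 12 characters in each block.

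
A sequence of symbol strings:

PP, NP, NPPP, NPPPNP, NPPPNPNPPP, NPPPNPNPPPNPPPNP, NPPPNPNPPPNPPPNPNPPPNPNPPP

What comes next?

NPPPNPNPPPNPPPNPNPPPNPNPPPNPPPNPNPPPNPPPNP

From term 3 onward, concatenate the last term with the second-to-last: NP·PP = NPPP, NPPP·NP = NPPPNP, …
Continuing: NPPPNPNPPPNPPPNPNPPPNPNPPP · NPPPNPNPPPNPPPNP gives term 8.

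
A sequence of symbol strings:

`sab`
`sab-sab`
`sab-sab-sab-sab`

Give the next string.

sab-sab-sab-sab-sab-sab-sab-sab

Each string is two copies of the previous one joined by '-'.
One more doubling of sab-sab-sab-sab gives the answer.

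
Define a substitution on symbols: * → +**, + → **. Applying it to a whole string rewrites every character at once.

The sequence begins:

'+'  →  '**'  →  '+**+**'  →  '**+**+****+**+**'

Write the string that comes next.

+**+****+**+****+**+**+**+****+**+****+**+**

Replace each of the 16 characters of **+**+****+**+** in place — +** +** ** +** +** ** +** +** +** +** ** +** +** ** +** +** — and concatenate.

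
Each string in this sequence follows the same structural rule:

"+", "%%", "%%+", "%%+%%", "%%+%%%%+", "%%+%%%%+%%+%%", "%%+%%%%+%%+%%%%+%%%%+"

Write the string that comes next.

This is a Fibonacci-style word recurrence s(k) = s(k−1)·s(k−2): e.g. %%·+ = %%+.
So term 8 is %%+%%%%+%%+%%%%+%%%%+·%%+%%%%+%%+%%.

%%+%%%%+%%+%%%%+%%%%+%%+%%%%+%%+%%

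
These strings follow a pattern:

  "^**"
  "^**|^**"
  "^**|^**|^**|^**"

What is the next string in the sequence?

^**|^**|^**|^**|^**|^**|^**|^**

Each string is two copies of the previous one joined by '|'.
So the next term is two copies of ^**|^**|^**|^** with '|' between the halves.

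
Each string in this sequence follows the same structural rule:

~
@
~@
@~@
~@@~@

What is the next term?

@~@~@@~@

From term 3 onward, concatenate the second-to-last term with the last: ~·@ = ~@, @·~@ = @~@, …
Continuing: @~@ · ~@@~@ gives term 6.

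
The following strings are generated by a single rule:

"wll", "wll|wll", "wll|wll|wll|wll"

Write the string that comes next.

s(k+1) = s(k)·|·s(k) — each term doubles the last with '|' between the halves.
Doubling wll|wll|wll|wll with '|' between the halves:

wll|wll|wll|wll|wll|wll|wll|wll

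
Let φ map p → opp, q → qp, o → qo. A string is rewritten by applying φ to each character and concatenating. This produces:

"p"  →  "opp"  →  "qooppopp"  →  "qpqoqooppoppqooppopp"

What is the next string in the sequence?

Rewriting the 20 symbols of qpqoqooppoppqooppopp one by one yields qp opp qp qo qp qo qo opp opp qo opp opp qp qo qo opp opp qo opp opp; concatenated:

qpoppqpqoqpqoqooppoppqooppoppqpqoqooppoppqooppopp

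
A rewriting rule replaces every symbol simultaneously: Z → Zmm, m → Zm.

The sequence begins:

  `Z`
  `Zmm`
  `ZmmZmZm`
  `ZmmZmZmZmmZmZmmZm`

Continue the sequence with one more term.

φ(ZmmZmZmZmmZmZmmZm) expands symbol-by-symbol to Zmm Zm Zm Zmm Zm Zmm Zm Zmm Zm Zm Zmm Zm Zmm Zm Zm Zmm Zm; joining the 17 pieces gives the next term.

ZmmZmZmZmmZmZmmZmZmmZmZmZmmZmZmmZmZmZmmZm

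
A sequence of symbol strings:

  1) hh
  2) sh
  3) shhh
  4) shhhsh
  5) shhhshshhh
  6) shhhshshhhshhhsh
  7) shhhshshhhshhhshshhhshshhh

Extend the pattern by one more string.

Each term (from the third on) is the previous term followed by the one before it: term 3 = sh·hh = shhh.
So term 8 is shhhshshhhshhhshshhhshshhh·shhhshshhhshhhsh.

shhhshshhhshhhshshhhshshhhshhhshshhhshhhsh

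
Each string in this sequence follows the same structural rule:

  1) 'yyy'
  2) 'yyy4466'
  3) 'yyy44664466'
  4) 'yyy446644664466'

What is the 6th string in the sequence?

The strings grow by a fixed suffix 4466 each time.
From yyy446644664466, 2 further steps: yyy446644664466 → yyy4466446644664466 → (answer).

yyy44664466446644664466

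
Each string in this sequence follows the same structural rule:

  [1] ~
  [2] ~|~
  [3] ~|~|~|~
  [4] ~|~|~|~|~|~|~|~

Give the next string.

~|~|~|~|~|~|~|~|~|~|~|~|~|~|~|~

Each string is two copies of the previous one joined by '|'.
So the next term is two copies of ~|~|~|~|~|~|~|~ with '|' between the halves.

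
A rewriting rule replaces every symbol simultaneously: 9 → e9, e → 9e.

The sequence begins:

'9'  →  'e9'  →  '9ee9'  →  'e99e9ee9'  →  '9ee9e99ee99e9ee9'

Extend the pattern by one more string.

e99e9ee99ee9e99e9ee9e99ee99e9ee9

Applying the rule to each of the 16 symbols of 9ee9e99ee99e9ee9 gives the pieces e9 9e 9e e9 9e e9 e9 9e 9e e9 e9 9e e9 9e 9e e9, which concatenate to the answer.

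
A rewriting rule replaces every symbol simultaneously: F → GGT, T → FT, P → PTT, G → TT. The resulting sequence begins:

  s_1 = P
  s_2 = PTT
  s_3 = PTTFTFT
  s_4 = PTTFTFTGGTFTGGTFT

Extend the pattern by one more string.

Applying the rule to each of the 17 symbols of PTTFTFTGGTFTGGTFT gives the pieces PTT FT FT GGT FT GGT FT TT TT FT GGT FT TT TT FT GGT FT, which concatenate to the answer.

PTTFTFTGGTFTGGTFTTTTTFTGGTFTTTTTFTGGTFT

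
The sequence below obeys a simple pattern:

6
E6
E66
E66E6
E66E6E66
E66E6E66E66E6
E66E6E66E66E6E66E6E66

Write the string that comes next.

E66E6E66E66E6E66E6E66E66E6E66E66E6

This is a Fibonacci-style word recurrence s(k) = s(k−1)·s(k−2): e.g. E6·6 = E66.
Continuing: E66E6E66E66E6E66E6E66 · E66E6E66E66E6 gives term 8.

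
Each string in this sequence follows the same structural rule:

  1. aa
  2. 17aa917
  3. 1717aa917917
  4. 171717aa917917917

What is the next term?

Each term wraps the previous one in 17 on the left and 917 on the right.
So the next term is 17·171717aa917917917·917.

17171717aa917917917917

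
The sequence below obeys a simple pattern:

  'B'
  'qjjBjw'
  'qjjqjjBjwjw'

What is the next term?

qjjqjjqjjBjwjwjw

Each term wraps the previous one in qjj on the left and jw on the right.
So the next term is qjj·qjjqjjBjwjw·jw.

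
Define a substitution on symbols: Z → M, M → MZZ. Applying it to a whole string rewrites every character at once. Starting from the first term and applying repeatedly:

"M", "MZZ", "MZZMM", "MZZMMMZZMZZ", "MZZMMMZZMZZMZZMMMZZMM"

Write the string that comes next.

MZZMMMZZMZZMZZMMMZZMMMZZMMMZZMZZMZZMMMZZMZZ

Applying the rule to each of the 21 symbols of MZZMMMZZMZZMZZMMMZZMM gives the pieces MZZ M M MZZ MZZ MZZ M M MZZ M M MZZ M M MZZ MZZ MZZ M M MZZ MZZ, which concatenate to the answer.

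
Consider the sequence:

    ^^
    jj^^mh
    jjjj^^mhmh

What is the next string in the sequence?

jjjjjj^^mhmhmh

s(k+1) = jj·s(k)·mh, so each term gains jj as a prefix and mh as a suffix.
One more step from jjjj^^mhmh gives the answer.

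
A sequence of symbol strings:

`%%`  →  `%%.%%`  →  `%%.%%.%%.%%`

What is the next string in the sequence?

Every step duplicates the string with '.' between the halves.
So the next term is two copies of %%.%%.%%.%% with '.' between the halves.

%%.%%.%%.%%.%%.%%.%%.%%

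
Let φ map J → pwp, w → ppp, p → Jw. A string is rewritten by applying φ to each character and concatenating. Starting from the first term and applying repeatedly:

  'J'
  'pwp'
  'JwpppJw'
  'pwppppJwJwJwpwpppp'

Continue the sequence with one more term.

JwpppJwJwJwJwpwpppppwpppppwppppJwpppJwJwJwJw

Replace each of the 18 characters of pwppppJwJwJwpwpppp in place — Jw ppp Jw Jw Jw Jw pwp ppp pwp ppp pwp ppp Jw ppp Jw Jw Jw Jw — and concatenate.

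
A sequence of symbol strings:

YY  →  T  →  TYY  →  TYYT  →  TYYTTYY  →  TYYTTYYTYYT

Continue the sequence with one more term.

TYYTTYYTYYTTYYTTYY

This is a Fibonacci-style word recurrence s(k) = s(k−1)·s(k−2): e.g. T·YY = TYY.
Continuing: TYYTTYYTYYT · TYYTTYY gives term 7.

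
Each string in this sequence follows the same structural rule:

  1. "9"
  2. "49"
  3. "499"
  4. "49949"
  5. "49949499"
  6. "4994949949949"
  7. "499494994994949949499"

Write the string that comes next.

This is a Fibonacci-style word recurrence s(k) = s(k−1)·s(k−2): e.g. 49·9 = 499.
So term 8 is 499494994994949949499·4994949949949.

4994949949949499494994994949949949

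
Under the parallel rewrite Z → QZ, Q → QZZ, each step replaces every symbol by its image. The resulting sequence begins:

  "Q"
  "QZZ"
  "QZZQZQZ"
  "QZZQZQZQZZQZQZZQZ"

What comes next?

Rewriting the 17 symbols of QZZQZQZQZZQZQZZQZ one by one yields QZZ QZ QZ QZZ QZ QZZ QZ QZZ QZ QZ QZZ QZ QZZ QZ QZ QZZ QZ; concatenated:

QZZQZQZQZZQZQZZQZQZZQZQZQZZQZQZZQZQZQZZQZ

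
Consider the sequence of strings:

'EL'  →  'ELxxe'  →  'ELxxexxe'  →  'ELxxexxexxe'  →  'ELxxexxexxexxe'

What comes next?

Every step adds xxe to the end: s(k+1) = s(k)·xxe.
Applying this once more to ELxxexxexxexxe:

ELxxexxexxexxexxe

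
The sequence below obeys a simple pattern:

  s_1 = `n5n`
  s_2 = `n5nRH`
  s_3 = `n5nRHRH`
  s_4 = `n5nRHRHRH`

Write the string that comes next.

Each term is the previous one with RH appended.
One more step from n5nRHRHRH gives the answer.

n5nRHRHRHRH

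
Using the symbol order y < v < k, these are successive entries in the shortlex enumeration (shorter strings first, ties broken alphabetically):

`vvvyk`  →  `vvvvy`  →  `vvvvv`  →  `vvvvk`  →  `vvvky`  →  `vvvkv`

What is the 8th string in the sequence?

vvkyy

Continuing the enumeration 2 steps past vvvkv: vvvkv → vvvkk → (answer).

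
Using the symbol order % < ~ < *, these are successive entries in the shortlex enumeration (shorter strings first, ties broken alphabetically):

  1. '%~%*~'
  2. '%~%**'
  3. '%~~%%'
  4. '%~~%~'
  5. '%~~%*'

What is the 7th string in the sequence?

Advancing 2 positions from %~~%* through %~~%* → %~~~% reaches term 7.

%~~~~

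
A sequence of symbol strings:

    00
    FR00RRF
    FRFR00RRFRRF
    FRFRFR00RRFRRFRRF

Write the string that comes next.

Each term wraps the previous one in FR on the left and RRF on the right.
So the next term is FR·FRFRFR00RRFRRFRRF·RRF.

FRFRFRFR00RRFRRFRRFRRF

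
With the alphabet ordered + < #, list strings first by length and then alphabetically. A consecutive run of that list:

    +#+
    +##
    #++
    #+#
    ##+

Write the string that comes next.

Treat ##+ as a base-2 numeral over the given alphabet and add one, carrying through any trailing #'s.

###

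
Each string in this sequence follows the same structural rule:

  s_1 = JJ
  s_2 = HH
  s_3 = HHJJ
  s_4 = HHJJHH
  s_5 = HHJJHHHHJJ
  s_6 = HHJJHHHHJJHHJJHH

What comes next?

HHJJHHHHJJHHJJHHHHJJHHHHJJ

Each term (from the third on) is the previous term followed by the one before it: term 3 = HH·JJ = HHJJ.
The next term joins HHJJHHHHJJHHJJHH and HHJJHHHHJJ.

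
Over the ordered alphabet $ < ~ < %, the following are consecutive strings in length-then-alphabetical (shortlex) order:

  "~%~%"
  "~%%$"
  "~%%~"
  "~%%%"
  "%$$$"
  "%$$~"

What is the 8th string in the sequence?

%$~$

Stepping forward 2 times from %$$~: %$$~ → %$$%, then the target.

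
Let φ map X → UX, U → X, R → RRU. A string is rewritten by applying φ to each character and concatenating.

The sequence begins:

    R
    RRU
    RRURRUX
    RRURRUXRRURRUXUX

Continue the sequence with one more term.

Rewriting the 16 symbols of RRURRUXRRURRUXUX one by one yields RRU RRU X RRU RRU X UX RRU RRU X RRU RRU X UX X UX; concatenated:

RRURRUXRRURRUXUXRRURRUXRRURRUXUXXUX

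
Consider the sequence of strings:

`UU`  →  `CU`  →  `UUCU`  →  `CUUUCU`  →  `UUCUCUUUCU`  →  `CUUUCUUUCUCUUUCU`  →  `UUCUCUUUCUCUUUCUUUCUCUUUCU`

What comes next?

Each term (from the third on) is the two preceding terms concatenated in order: term 3 = UU·CU = UUCU.
So term 8 is CUUUCUUUCUCUUUCU·UUCUCUUUCUCUUUCUUUCUCUUUCU.

CUUUCUUUCUCUUUCUUUCUCUUUCUCUUUCUUUCUCUUUCU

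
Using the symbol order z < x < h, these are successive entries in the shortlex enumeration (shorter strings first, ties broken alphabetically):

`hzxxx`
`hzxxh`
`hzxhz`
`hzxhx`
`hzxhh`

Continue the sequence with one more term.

Treat hzxhh as a base-3 numeral over the given alphabet and add one, carrying through any trailing h's.

hzhzz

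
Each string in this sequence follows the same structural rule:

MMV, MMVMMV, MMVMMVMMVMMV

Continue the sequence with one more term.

Every step duplicates the string.
One more doubling of MMVMMVMMVMMV gives the answer.

MMVMMVMMVMMVMMVMMVMMVMMV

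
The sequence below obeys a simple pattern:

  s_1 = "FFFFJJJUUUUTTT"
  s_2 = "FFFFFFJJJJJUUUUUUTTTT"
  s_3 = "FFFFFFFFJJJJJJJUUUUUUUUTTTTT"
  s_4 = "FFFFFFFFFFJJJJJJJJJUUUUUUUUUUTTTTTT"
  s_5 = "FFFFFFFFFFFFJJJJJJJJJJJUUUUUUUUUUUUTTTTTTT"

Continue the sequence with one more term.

FFFFFFFFFFFFFFJJJJJJJJJJJJJUUUUUUUUUUUUUUTTTTTTTT

The n-th term is 2n+2 F's then 2n+1 J's then 2n+2 U's then n+2 T's (n = 1, 2, …).
Setting n = 6 gives 14, 13, 14, 8 characters in each block.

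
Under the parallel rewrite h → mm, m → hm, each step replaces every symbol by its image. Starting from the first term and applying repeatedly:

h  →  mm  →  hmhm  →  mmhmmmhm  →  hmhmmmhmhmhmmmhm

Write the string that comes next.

Rewriting the 16 symbols of hmhmmmhmhmhmmmhm one by one yields mm hm mm hm hm hm mm hm mm hm mm hm hm hm mm hm; concatenated:

mmhmmmhmhmhmmmhmmmhmmmhmhmhmmmhm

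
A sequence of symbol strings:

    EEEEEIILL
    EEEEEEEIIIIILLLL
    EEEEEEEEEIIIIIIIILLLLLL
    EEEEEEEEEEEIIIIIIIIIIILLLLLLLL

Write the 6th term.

EEEEEEEEEEEEEEEIIIIIIIIIIIIIIIIILLLLLLLLLLLL

Reading off run lengths: E runs 5, 7, 9, 11; I runs 2, 5, 8, 11; L runs 2, 4, 6, 8 — each is linear in n (n = 1, 2, …).
Setting n = 6 gives 15, 17, 12 characters in each block.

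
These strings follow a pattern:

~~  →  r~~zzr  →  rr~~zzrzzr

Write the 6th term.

rrrrr~~zzrzzrzzrzzrzzr

Each term wraps the previous one in r on the left and zzr on the right.
From rr~~zzrzzr, 3 further steps: rr~~zzrzzr → rrr~~zzrzzrzzr → rrrr~~zzrzzrzzrzzr → (answer).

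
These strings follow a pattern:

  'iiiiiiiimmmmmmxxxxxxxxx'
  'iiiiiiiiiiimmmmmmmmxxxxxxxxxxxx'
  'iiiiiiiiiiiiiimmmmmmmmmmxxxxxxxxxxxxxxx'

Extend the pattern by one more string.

Term n consists of 3n-1 i's, followed by 2n m's, followed by 3n x's, where the shown terms are n = 3, 4, 5.
Setting n = 6 gives 17, 12, 18 characters in each block.

iiiiiiiiiiiiiiiiimmmmmmmmmmmmxxxxxxxxxxxxxxxxxx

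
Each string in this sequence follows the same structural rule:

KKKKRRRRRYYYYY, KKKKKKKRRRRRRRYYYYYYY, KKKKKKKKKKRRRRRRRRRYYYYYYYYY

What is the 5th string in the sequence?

Each string has the form K^{3n-2} R^{2n+1} Y^{2n+1}, where the shown terms are n = 2, 3, 4.
For term 5, n = 6, so the run lengths are 16, 13, 13.

KKKKKKKKKKKKKKKKRRRRRRRRRRRRRYYYYYYYYYYYYY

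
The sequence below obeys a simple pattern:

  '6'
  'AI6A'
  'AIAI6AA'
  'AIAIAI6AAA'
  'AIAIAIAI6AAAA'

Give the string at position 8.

Each term wraps the previous one in AI on the left and A on the right.
From AIAIAIAI6AAAA, 3 further steps: AIAIAIAI6AAAA → AIAIAIAIAI6AAAAA → AIAIAIAIAIAI6AAAAAA → (answer).

AIAIAIAIAIAIAI6AAAAAAA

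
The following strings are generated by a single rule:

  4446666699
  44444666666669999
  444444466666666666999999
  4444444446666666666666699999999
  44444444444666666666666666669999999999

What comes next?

444444444444466666666666666666666999999999999

Reading off run lengths: 4 runs 3, 5, 7, 9, 11; 6 runs 5, 8, 11, 14, 17; 9 runs 2, 4, 6, 8, 10 — each is linear in n (n = 1, 2, …).
At n = 6 the blocks have lengths 13, 20, 12.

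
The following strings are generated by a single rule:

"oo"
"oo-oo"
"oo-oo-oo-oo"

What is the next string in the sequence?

oo-oo-oo-oo-oo-oo-oo-oo

Every step duplicates the string with '-' between the halves.
So the next term is two copies of oo-oo-oo-oo with '-' between the halves.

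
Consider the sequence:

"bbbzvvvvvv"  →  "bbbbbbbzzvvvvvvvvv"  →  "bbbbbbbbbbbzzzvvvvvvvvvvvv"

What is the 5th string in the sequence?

bbbbbbbbbbbbbbbbbbbzzzzzvvvvvvvvvvvvvvvvvv

Each string has the form b^{4n-1} z^{n} v^{3n+3} (n = 1, 2, …).
For term 5, n = 5, so the run lengths are 19, 5, 18.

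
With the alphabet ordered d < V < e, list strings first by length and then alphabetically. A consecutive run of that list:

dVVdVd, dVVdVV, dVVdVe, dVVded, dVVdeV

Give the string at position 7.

Stepping forward 2 times from dVVdeV: dVVdeV → dVVdee, then the target.

dVVVdd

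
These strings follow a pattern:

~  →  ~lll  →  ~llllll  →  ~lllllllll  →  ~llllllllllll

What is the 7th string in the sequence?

~llllllllllllllllll

Every step adds lll to the end: s(k+1) = s(k)·lll.
From ~llllllllllll, 2 further steps: ~llllllllllll → ~lllllllllllllll → (answer).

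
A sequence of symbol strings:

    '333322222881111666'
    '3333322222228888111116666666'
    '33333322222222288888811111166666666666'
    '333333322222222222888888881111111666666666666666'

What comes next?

3333333322222222222228888888888111111116666666666666666666

Term n consists of n+3 3's, followed by 2n+3 2's, followed by 2n 8's, followed by n+3 1's, followed by 4n-1 6's (n = 1, 2, …).
For the next term, n = 5, so the run lengths are 8, 13, 10, 8, 19.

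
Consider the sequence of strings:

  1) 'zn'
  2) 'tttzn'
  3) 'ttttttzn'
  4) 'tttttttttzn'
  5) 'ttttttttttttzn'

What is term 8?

tttttttttttttttttttttzn

Each term is the previous one with ttt prepended.
From ttttttttttttzn, 3 further steps: ttttttttttttzn → tttttttttttttttzn → ttttttttttttttttttzn → (answer).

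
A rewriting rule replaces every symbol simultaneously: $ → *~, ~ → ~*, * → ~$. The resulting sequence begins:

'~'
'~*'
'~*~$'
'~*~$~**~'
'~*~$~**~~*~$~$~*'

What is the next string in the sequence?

φ(~*~$~**~~*~$~$~*) expands symbol-by-symbol to ~* ~$ ~* *~ ~* ~$ ~$ ~* ~* ~$ ~* *~ ~* *~ ~* ~$; joining the 16 pieces gives the next term.

~*~$~**~~*~$~$~*~*~$~**~~**~~*~$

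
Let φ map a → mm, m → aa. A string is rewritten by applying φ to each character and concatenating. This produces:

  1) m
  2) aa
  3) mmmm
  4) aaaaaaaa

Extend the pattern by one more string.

mmmmmmmmmmmmmmmm

Rewriting each symbol of aaaaaaaa: a→mm, a→mm, a→mm, a→mm, a→mm, a→mm, a→mm, a→mm, which concatenates to mm mm mm mm mm mm mm mm.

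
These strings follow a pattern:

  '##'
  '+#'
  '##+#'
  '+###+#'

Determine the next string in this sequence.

This is a Fibonacci-style word recurrence s(k) = s(k−2)·s(k−1): e.g. ##·+# = ##+#.
The next term joins ##+# and +###+#.

##+#+###+#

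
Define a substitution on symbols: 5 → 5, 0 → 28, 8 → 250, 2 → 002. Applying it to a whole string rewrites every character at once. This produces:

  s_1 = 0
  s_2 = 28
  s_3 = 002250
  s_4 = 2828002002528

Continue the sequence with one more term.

Rewriting the 13 symbols of 2828002002528 one by one yields 002 250 002 250 28 28 002 28 28 002 5 002 250; concatenated:

002250002250282800228280025002250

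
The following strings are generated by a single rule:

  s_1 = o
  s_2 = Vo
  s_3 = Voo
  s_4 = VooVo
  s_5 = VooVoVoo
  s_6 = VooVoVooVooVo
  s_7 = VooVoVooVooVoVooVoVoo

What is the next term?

From term 3 onward, concatenate the last term with the second-to-last: Vo·o = Voo, Voo·Vo = VooVo, …
The next term joins VooVoVooVooVoVooVoVoo and VooVoVooVooVo.

VooVoVooVooVoVooVoVooVooVoVooVooVo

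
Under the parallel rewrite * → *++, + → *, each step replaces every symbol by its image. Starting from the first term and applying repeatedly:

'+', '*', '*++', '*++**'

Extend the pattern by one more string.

Apply φ to *++** symbol by symbol: *→*++, +→*, +→*, *→*++, *→*++; joined: *++ * * *++ *++.

*++***++*++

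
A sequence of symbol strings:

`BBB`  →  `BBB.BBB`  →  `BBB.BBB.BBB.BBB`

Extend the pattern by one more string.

BBB.BBB.BBB.BBB.BBB.BBB.BBB.BBB

Every step duplicates the string with '.' between the halves.
So the next term is two copies of BBB.BBB.BBB.BBB with '.' between the halves.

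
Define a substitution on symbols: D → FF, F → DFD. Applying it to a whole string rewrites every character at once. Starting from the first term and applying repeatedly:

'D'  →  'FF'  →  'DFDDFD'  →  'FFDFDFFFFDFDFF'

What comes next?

Replace each of the 14 characters of FFDFDFFFFDFDFF in place — DFD DFD FF DFD FF DFD DFD DFD DFD FF DFD FF DFD DFD — and concatenate.

DFDDFDFFDFDFFDFDDFDDFDDFDFFDFDFFDFDDFD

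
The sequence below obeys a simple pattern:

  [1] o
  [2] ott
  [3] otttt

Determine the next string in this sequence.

otttttt

Each term is the previous one with tt appended.
One more step from otttt gives the answer.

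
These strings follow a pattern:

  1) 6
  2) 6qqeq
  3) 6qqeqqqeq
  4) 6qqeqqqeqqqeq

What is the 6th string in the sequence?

Each term is the previous one with qqeq appended.
From 6qqeqqqeqqqeq, 2 further steps: 6qqeqqqeqqqeq → 6qqeqqqeqqqeqqqeq → (answer).

6qqeqqqeqqqeqqqeqqqeq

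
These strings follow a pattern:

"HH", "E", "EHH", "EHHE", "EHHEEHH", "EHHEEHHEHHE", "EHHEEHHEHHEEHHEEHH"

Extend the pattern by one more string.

This is a Fibonacci-style word recurrence s(k) = s(k−1)·s(k−2): e.g. E·HH = EHH.
So term 8 is EHHEEHHEHHEEHHEEHH·EHHEEHHEHHE.

EHHEEHHEHHEEHHEEHHEHHEEHHEHHE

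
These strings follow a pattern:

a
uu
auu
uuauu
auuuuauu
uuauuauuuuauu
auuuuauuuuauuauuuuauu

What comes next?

Each term (from the third on) is the two preceding terms concatenated in order: term 3 = a·uu = auu.
Continuing: uuauuauuuuauu · auuuuauuuuauuauuuuauu gives term 8.

uuauuauuuuauuauuuuauuuuauuauuuuauu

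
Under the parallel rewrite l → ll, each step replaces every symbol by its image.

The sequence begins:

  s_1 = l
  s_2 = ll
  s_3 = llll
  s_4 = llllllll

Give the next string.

llllllllllllllll

Expanding llllllll: l→ll, l→ll, l→ll, l→ll, l→ll, l→ll, l→ll, l→ll. Concatenated: ll ll ll ll ll ll ll ll.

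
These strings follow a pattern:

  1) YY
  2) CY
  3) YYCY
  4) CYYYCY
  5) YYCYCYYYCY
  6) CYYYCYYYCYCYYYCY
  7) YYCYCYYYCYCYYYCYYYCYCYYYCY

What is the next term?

This is a Fibonacci-style word recurrence s(k) = s(k−2)·s(k−1): e.g. YY·CY = YYCY.
The next term joins CYYYCYYYCYCYYYCY and YYCYCYYYCYCYYYCYYYCYCYYYCY.

CYYYCYYYCYCYYYCYYYCYCYYYCYCYYYCYYYCYCYYYCY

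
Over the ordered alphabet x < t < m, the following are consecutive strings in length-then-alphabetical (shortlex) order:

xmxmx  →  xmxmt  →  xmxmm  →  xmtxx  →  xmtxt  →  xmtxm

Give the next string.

The successor of xmtxm increments the rightmost position that isn't already m and resets every position after it to x.

xmttx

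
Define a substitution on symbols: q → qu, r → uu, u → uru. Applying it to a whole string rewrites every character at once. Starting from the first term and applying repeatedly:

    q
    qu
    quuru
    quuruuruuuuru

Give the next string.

quuruuruuuuruuruuuuruuruuruuruuuuru

φ(quuruuruuuuru) expands symbol-by-symbol to qu uru uru uu uru uru uu uru uru uru uru uu uru; joining the 13 pieces gives the next term.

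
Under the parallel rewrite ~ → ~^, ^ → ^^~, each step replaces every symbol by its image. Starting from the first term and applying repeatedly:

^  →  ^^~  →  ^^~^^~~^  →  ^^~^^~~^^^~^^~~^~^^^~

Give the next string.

^^~^^~~^^^~^^~~^~^^^~^^~^^~~^^^~^^~~^~^^^~~^^^~^^~^^~~^

Applying the rule to each of the 21 symbols of ^^~^^~~^^^~^^~~^~^^^~ gives the pieces ^^~ ^^~ ~^ ^^~ ^^~ ~^ ~^ ^^~ ^^~ ^^~ ~^ ^^~ ^^~ ~^ ~^ ^^~ ~^ ^^~ ^^~ ^^~ ~^, which concatenate to the answer.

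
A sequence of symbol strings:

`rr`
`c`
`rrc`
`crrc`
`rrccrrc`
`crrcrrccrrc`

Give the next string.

rrccrrccrrcrrccrrc

This is a Fibonacci-style word recurrence s(k) = s(k−2)·s(k−1): e.g. rr·c = rrc.
The next term joins rrccrrc and crrcrrccrrc.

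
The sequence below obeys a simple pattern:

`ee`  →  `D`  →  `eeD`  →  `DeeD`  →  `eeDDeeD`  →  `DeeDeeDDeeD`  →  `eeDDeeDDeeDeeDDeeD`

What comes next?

DeeDeeDDeeDeeDDeeDDeeDeeDDeeD

This is a Fibonacci-style word recurrence s(k) = s(k−2)·s(k−1): e.g. ee·D = eeD.
Continuing: DeeDeeDDeeD · eeDDeeDDeeDeeDDeeD gives term 8.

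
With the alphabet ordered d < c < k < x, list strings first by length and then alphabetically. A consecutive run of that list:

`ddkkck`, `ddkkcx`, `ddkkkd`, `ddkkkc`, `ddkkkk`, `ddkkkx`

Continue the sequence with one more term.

Find the rightmost character of ddkkkx below x, bump it to the next letter, and reset everything to its right to d.

ddkkxd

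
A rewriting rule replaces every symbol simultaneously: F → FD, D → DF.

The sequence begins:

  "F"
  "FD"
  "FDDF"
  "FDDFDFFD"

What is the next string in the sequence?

Expanding FDDFDFFD: F→FD, D→DF, D→DF, F→FD, D→DF, F→FD, F→FD, D→DF. Concatenated: FD DF DF FD DF FD FD DF.

FDDFDFFDDFFDFDDF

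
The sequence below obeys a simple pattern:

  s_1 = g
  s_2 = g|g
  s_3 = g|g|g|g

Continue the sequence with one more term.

Every step duplicates the string with '|' between the halves.
One more doubling of g|g|g|g gives the answer.

g|g|g|g|g|g|g|g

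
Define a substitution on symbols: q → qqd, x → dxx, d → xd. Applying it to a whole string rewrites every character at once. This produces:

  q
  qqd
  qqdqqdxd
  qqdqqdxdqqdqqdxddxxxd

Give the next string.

Rewriting the 21 symbols of qqdqqdxdqqdqqdxddxxxd one by one yields qqd qqd xd qqd qqd xd dxx xd qqd qqd xd qqd qqd xd dxx xd xd dxx dxx dxx xd; concatenated:

qqdqqdxdqqdqqdxddxxxdqqdqqdxdqqdqqdxddxxxdxddxxdxxdxxxd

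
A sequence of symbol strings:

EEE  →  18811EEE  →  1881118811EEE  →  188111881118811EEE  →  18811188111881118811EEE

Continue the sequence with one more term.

Each term is the previous one with 18811 prepended.
One more step from 18811188111881118811EEE gives the answer.

1881118811188111881118811EEE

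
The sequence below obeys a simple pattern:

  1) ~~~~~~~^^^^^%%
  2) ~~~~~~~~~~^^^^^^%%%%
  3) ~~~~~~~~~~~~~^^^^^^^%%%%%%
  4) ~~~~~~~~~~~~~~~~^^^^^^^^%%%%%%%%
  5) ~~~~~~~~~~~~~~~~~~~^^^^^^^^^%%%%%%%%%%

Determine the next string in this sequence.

~~~~~~~~~~~~~~~~~~~~~~^^^^^^^^^^%%%%%%%%%%%%

Each string has the form ~^{3n+1} ^^{n+3} %^{2n-2}, where the shown terms are n = 2, 3, 4, 5, 6.
At n = 7 the blocks have lengths 22, 10, 12.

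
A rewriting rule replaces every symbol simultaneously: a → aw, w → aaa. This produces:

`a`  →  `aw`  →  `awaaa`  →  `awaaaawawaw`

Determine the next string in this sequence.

Apply φ to awaaaawawaw symbol by symbol: a→aw, w→aaa, a→aw, a→aw, a→aw, a→aw, w→aaa, a→aw, w→aaa, a→aw, w→aaa; joined: aw aaa aw aw aw aw aaa aw aaa aw aaa.

awaaaawawawawaaaawaaaawaaa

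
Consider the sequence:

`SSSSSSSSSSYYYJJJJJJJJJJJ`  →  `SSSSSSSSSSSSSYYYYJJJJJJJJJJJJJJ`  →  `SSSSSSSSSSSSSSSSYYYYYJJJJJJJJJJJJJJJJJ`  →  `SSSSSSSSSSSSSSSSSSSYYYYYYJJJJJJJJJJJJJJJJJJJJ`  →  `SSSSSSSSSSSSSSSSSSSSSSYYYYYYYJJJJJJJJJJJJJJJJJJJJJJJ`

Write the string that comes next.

SSSSSSSSSSSSSSSSSSSSSSSSSYYYYYYYYJJJJJJJJJJJJJJJJJJJJJJJJJJ

Each string has the form S^{3n+1} Y^{n} J^{3n+2}, where the shown terms are n = 3, 4, 5, 6, 7.
At n = 8 the blocks have lengths 25, 8, 26.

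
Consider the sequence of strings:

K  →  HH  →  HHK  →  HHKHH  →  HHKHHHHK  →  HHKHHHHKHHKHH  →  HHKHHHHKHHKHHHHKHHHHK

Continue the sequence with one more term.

From term 3 onward, concatenate the last term with the second-to-last: HH·K = HHK, HHK·HH = HHKHH, …
The next term joins HHKHHHHKHHKHHHHKHHHHK and HHKHHHHKHHKHH.

HHKHHHHKHHKHHHHKHHHHKHHKHHHHKHHKHH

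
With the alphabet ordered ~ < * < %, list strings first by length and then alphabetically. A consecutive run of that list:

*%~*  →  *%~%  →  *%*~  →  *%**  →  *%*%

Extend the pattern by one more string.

The successor of *%*% increments the rightmost position that isn't already % and resets every position after it to ~.

*%%~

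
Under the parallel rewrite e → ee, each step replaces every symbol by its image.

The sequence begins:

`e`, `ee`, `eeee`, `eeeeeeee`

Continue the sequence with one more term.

eeeeeeeeeeeeeeee

Expanding eeeeeeee: e→ee, e→ee, e→ee, e→ee, e→ee, e→ee, e→ee, e→ee. Concatenated: ee ee ee ee ee ee ee ee.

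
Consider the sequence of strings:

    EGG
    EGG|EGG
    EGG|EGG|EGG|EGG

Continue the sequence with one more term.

EGG|EGG|EGG|EGG|EGG|EGG|EGG|EGG

Each string is two copies of the previous one joined by '|'.
One more doubling of EGG|EGG|EGG|EGG gives the answer.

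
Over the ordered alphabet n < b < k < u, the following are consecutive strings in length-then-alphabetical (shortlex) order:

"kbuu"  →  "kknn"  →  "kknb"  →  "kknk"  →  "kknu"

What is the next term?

kkbn

The successor of kknu increments the rightmost position that isn't already u and resets every position after it to n.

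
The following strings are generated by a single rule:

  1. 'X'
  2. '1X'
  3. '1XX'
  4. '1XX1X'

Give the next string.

This is a Fibonacci-style word recurrence s(k) = s(k−1)·s(k−2): e.g. 1X·X = 1XX.
So term 5 is 1XX1X·1XX.

1XX1X1XX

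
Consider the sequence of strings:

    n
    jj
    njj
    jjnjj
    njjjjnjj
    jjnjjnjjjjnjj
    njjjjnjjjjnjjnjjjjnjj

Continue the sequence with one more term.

This is a Fibonacci-style word recurrence s(k) = s(k−2)·s(k−1): e.g. n·jj = njj.
Continuing: jjnjjnjjjjnjj · njjjjnjjjjnjjnjjjjnjj gives term 8.

jjnjjnjjjjnjjnjjjjnjjjjnjjnjjjjnjj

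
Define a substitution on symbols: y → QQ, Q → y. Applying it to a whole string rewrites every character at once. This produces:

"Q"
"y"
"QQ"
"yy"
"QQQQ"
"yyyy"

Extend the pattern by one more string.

QQQQQQQQ

Expanding yyyy: y→QQ, y→QQ, y→QQ, y→QQ. Concatenated: QQ QQ QQ QQ.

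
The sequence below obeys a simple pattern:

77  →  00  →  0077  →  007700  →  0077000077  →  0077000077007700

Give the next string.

00770000770077000077000077

Each term (from the third on) is the previous term followed by the one before it: term 3 = 00·77 = 0077.
So term 7 is 0077000077007700·0077000077.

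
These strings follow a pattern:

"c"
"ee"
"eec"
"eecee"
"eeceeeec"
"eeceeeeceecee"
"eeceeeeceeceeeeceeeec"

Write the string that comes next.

This is a Fibonacci-style word recurrence s(k) = s(k−1)·s(k−2): e.g. ee·c = eec.
Continuing: eeceeeeceeceeeeceeeec · eeceeeeceecee gives term 8.

eeceeeeceeceeeeceeeeceeceeeeceecee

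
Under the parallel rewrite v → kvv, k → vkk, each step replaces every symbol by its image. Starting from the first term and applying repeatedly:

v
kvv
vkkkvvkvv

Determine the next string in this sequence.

kvvvkkvkkvkkkvvkvvvkkkvvkvv

Apply φ to vkkkvvkvv symbol by symbol: v→kvv, k→vkk, k→vkk, k→vkk, v→kvv, v→kvv, k→vkk, v→kvv, v→kvv; joined: kvv vkk vkk vkk kvv kvv vkk kvv kvv.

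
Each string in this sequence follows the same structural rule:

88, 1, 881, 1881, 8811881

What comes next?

From term 3 onward, concatenate the second-to-last term with the last: 88·1 = 881, 1·881 = 1881, …
Continuing: 1881 · 8811881 gives term 6.

18818811881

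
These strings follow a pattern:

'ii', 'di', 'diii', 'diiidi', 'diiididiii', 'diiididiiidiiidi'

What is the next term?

diiididiiidiiididiiididiii

This is a Fibonacci-style word recurrence s(k) = s(k−1)·s(k−2): e.g. di·ii = diii.
The next term joins diiididiiidiiidi and diiididiii.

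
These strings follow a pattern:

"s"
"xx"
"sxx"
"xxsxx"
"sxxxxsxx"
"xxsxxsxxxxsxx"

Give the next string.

sxxxxsxxxxsxxsxxxxsxx

This is a Fibonacci-style word recurrence s(k) = s(k−2)·s(k−1): e.g. s·xx = sxx.
The next term joins sxxxxsxx and xxsxxsxxxxsxx.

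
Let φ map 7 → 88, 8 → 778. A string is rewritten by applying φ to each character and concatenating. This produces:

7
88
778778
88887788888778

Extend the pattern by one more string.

Applying the rule to each of the 14 symbols of 88887788888778 gives the pieces 778 778 778 778 88 88 778 778 778 778 778 88 88 778, which concatenate to the answer.

77877877877888887787787787787788888778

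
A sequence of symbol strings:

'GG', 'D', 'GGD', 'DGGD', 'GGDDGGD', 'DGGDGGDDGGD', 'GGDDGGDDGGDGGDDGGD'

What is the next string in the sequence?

DGGDGGDDGGDGGDDGGDDGGDGGDDGGD

Each term (from the third on) is the two preceding terms concatenated in order: term 3 = GG·D = GGD.
The next term joins DGGDGGDDGGD and GGDDGGDDGGDGGDDGGD.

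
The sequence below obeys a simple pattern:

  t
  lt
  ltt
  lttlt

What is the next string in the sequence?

Each term (from the third on) is the previous term followed by the one before it: term 3 = lt·t = ltt.
Continuing: lttlt · ltt gives term 5.

lttltltt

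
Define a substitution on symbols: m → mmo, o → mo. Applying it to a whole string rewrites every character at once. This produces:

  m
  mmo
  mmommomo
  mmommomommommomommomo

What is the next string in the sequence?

Replace each of the 21 characters of mmommomommommomommomo in place — mmo mmo mo mmo mmo mo mmo mo mmo mmo mo mmo mmo mo mmo mo mmo mmo mo mmo mo — and concatenate.

mmommomommommomommomommommomommommomommomommommomommomo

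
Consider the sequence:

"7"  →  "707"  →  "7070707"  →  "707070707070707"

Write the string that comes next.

7070707070707070707070707070707

s(k+1) = s(k)·0·s(k) — each term doubles the last with '0' between the halves.
One more doubling of 707070707070707 gives the answer.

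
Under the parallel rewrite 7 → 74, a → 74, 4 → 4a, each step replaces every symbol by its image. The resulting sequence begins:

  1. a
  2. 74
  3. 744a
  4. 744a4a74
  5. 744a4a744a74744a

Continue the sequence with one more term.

Applying the rule to each of the 16 symbols of 744a4a744a74744a gives the pieces 74 4a 4a 74 4a 74 74 4a 4a 74 74 4a 74 4a 4a 74, which concatenate to the answer.

744a4a744a74744a4a74744a744a4a74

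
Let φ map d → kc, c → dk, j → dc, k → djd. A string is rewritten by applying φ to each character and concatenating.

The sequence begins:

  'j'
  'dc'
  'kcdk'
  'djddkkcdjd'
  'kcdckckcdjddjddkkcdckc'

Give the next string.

Applying the rule to each of the 22 symbols of kcdckckcdjddjddkkcdckc gives the pieces djd dk kc dk djd dk djd dk kc dc kc kc dc kc kc djd djd dk kc dk djd dk, which concatenate to the answer.

djddkkcdkdjddkdjddkkcdckckcdckckcdjddjddkkcdkdjddk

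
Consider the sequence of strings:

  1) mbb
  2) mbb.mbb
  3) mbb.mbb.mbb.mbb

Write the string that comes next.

s(k+1) = s(k)·.·s(k) — each term doubles the last with '.' between the halves.
One more doubling of mbb.mbb.mbb.mbb gives the answer.

mbb.mbb.mbb.mbb.mbb.mbb.mbb.mbb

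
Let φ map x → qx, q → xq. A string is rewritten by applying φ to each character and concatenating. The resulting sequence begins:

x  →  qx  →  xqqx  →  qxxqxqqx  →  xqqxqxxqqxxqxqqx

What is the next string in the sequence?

Replace each of the 16 characters of xqqxqxxqqxxqxqqx in place — qx xq xq qx xq qx qx xq xq qx qx xq qx xq xq qx — and concatenate.

qxxqxqqxxqqxqxxqxqqxqxxqqxxqxqqx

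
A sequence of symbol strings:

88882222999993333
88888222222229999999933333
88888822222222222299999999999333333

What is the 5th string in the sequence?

88888888222222222222222222229999999999999999933333333

Term n consists of n+3 8's, followed by 4n 2's, followed by 3n+2 9's, followed by n+3 3's (n = 1, 2, …).
At n = 5 the blocks have lengths 8, 20, 17, 8.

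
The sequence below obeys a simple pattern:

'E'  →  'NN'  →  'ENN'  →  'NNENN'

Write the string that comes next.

ENNNNENN

From term 3 onward, concatenate the second-to-last term with the last: E·NN = ENN, NN·ENN = NNENN, …
So term 5 is ENN·NNENN.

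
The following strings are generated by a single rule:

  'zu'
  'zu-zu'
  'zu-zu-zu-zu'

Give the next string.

s(k+1) = s(k)·-·s(k) — each term doubles the last with '-' between the halves.
One more doubling of zu-zu-zu-zu gives the answer.

zu-zu-zu-zu-zu-zu-zu-zu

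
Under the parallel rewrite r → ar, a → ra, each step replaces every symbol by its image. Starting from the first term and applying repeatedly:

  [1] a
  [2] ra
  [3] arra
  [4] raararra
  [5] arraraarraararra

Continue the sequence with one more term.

Applying the rule to each of the 16 symbols of arraraarraararra gives the pieces ra ar ar ra ar ra ra ar ar ra ra ar ra ar ar ra, which concatenate to the answer.

raararraarraraararraraarraararra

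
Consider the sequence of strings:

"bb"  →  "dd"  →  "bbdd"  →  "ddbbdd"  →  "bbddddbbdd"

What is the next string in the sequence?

ddbbddbbddddbbdd

From term 3 onward, concatenate the second-to-last term with the last: bb·dd = bbdd, dd·bbdd = ddbbdd, …
Continuing: ddbbdd · bbddddbbdd gives term 6.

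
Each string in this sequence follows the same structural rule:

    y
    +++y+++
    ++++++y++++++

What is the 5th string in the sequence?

s(k+1) = +++·s(k)·+++, so each term gains +++ as a prefix and +++ as a suffix.
From ++++++y++++++, 2 further steps: ++++++y++++++ → +++++++++y+++++++++ → (answer).

++++++++++++y++++++++++++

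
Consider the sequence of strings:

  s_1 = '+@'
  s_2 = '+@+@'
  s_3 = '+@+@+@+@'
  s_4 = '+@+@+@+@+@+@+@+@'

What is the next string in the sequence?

+@+@+@+@+@+@+@+@+@+@+@+@+@+@+@+@

Each string is two copies of the previous one concatenated.
So the next term is two copies of +@+@+@+@+@+@+@+@.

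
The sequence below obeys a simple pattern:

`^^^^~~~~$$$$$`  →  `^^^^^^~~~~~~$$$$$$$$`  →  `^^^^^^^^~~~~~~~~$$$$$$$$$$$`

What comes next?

^^^^^^^^^^~~~~~~~~~~$$$$$$$$$$$$$$

Each string has the form ^^{2n} ~^{2n} $^{3n-1}, where the shown terms are n = 2, 3, 4.
Setting n = 5 gives 10, 10, 14 characters in each block.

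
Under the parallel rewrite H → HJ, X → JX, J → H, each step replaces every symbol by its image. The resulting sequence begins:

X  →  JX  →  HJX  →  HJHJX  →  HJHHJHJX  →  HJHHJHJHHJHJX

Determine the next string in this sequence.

HJHHJHJHHJHHJHJHHJHJX

φ(HJHHJHJHHJHJX) expands symbol-by-symbol to HJ H HJ HJ H HJ H HJ HJ H HJ H JX; joining the 13 pieces gives the next term.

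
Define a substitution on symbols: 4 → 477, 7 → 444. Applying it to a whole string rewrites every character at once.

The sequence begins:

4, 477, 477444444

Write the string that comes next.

477444444477477477477477477

Expanding 477444444: 4→477, 7→444, 7→444, 4→477, 4→477, 4→477, 4→477, 4→477, 4→477. Concatenated: 477 444 444 477 477 477 477 477 477.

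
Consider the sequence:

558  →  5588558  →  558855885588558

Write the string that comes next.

Each string is two copies of the previous one joined by '8'.
Doubling 558855885588558 with '8' between the halves:

5588558855885588558855885588558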